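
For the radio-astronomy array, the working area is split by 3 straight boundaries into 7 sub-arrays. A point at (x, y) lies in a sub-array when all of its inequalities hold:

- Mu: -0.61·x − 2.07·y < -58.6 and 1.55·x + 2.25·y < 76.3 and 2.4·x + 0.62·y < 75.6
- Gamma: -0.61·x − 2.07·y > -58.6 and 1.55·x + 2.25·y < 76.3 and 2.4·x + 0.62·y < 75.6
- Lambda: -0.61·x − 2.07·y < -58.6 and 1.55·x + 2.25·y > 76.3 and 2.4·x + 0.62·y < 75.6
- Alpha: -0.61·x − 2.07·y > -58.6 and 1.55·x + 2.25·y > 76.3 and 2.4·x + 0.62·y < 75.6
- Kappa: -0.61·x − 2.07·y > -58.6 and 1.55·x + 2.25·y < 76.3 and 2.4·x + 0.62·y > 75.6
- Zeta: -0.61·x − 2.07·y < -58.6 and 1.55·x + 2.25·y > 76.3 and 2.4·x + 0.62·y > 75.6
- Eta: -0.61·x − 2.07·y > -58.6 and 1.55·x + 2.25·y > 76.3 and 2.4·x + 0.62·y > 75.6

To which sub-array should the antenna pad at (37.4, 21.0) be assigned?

-0.61·37.4 − 2.07·21.0 = -66.284, which is < -58.6
1.55·37.4 + 2.25·21.0 = 105.220, which is > 76.3
2.4·37.4 + 0.62·21.0 = 102.780, which is > 75.6
This sign pattern matches Zeta.

Zeta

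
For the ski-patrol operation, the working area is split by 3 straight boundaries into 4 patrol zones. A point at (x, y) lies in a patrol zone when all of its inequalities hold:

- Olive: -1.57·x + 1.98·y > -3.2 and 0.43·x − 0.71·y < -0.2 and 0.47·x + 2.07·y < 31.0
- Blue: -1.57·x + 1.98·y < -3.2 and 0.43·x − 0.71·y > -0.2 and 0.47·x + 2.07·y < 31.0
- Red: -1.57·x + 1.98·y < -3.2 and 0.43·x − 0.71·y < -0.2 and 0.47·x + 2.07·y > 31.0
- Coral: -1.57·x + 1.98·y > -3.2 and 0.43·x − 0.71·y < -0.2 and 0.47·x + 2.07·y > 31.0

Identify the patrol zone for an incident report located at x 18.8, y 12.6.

-1.57·18.8 + 1.98·12.6 = -4.568, which is < -3.2
0.43·18.8 − 0.71·12.6 = -0.862, which is < -0.2
0.47·18.8 + 2.07·12.6 = 34.918, which is > 31.0
This sign pattern matches Red.

Red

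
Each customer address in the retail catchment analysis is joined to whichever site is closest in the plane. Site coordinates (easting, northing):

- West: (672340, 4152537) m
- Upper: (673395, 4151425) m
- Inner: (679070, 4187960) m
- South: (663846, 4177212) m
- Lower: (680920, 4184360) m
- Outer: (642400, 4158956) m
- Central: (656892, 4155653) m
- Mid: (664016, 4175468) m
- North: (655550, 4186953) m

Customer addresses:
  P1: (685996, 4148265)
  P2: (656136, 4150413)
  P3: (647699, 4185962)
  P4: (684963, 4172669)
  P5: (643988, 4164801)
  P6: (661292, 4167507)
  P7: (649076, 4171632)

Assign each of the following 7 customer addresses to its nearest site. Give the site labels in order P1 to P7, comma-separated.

P1 → Upper (d²=168770801.00)
P2 → Central (d²=28029136.00)
P3 → North (d²=62620282.00)
P4 → Lower (d²=153025330.00)
P5 → Outer (d²=36685769.00)
P6 → Mid (d²=70797697.00)
P7 → Outer (d²=205249952.00)

Upper, Central, North, Lower, Outer, Mid, Outer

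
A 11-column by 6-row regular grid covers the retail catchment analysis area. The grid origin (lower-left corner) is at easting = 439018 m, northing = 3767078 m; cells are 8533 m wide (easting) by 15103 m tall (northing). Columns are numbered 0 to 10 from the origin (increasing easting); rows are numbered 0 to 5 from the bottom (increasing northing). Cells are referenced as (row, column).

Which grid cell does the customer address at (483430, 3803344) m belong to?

Column index: ⌊(483430 − 439018) / 8533⌋ = ⌊5.205⌋ = 5
Row offset from origin: ⌊(3803344 − 3767078) / 15103⌋ = ⌊2.401⌋ = 2 → row 2

(2, 5)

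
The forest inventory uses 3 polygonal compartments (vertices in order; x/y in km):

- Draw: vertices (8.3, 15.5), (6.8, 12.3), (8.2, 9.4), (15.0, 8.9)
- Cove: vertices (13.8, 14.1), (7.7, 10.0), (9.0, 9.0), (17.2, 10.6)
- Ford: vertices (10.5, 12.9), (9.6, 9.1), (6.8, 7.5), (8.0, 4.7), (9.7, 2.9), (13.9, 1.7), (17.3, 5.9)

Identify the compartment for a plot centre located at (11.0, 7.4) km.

Ford

Cast a ray rightward from (11.0, 7.4). For each polygon, the edges (by vertex number in listed order) whose endpoints lie on opposite sides of y = 7.4, where each meets that height, and whether that is right or left of the point:
Draw: no edge straddles that height → 0 crossings.
Cove: no edge straddles that height → 0 crossings.
Ford: 3–4 at x≈6.84 (left), 7–1 at x≈15.84 (right) → 1 crossing.
Only Ford has an odd count, so the point is inside Ford.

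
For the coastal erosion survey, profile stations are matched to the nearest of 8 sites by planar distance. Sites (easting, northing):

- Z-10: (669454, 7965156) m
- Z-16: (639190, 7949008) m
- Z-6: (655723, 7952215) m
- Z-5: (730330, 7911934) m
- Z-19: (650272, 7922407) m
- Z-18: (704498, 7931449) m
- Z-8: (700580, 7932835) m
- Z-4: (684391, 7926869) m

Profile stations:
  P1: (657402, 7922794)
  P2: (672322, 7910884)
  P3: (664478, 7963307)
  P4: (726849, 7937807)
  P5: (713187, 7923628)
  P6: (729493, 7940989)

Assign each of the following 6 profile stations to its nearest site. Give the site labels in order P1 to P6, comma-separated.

Z-19, Z-4, Z-10, Z-18, Z-18, Z-18

P1 → Z-19 (d²=50986669.00)
P2 → Z-4 (d²=401180986.00)
P3 → Z-10 (d²=28179377.00)
P4 → Z-18 (d²=539991365.00)
P5 → Z-18 (d²=136666762.00)
P6 → Z-18 (d²=715761625.00)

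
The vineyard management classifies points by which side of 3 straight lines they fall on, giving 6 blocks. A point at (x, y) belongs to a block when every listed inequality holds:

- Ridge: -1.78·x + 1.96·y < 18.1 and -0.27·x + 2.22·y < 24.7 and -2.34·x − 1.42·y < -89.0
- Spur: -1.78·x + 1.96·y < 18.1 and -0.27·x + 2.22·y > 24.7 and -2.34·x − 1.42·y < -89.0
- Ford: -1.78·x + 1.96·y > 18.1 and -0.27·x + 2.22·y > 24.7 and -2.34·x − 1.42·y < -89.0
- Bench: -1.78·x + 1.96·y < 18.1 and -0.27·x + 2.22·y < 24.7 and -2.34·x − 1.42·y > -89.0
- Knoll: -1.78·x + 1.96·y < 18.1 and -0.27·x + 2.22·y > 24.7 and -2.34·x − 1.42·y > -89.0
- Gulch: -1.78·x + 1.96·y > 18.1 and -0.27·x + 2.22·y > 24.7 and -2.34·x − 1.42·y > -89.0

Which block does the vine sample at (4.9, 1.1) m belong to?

-1.78·4.9 + 1.96·1.1 = -6.566, which is < 18.1
-0.27·4.9 + 2.22·1.1 = 1.119, which is < 24.7
-2.34·4.9 − 1.42·1.1 = -13.028, which is > -89.0
This sign pattern matches Bench.

Bench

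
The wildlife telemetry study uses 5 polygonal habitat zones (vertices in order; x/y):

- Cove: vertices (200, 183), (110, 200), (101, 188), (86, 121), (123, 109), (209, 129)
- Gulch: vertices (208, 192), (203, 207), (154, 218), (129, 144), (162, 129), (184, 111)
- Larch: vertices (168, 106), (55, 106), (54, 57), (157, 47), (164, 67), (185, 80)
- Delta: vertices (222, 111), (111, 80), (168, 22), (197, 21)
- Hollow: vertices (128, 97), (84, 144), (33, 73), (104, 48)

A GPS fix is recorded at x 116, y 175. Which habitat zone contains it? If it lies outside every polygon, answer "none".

Cove

Cast a ray rightward from (116, 175). For each polygon, the edges (by vertex number in listed order) whose endpoints lie on opposite sides of y = 175, where each meets that height, and whether that is right or left of the point:
Cove: 3–4 at x≈98.1 (left), 6–1 at x≈201.3 (right) → 1 crossing.
Gulch: 3–4 at x≈139.5 (right), 6–1 at x≈203.0 (right) → 2 crossings.
Larch: no edge straddles that height → 0 crossings.
Delta: no edge straddles that height → 0 crossings.
Hollow: no edge straddles that height → 0 crossings.
Only Cove has an odd count, so the point is inside Cove.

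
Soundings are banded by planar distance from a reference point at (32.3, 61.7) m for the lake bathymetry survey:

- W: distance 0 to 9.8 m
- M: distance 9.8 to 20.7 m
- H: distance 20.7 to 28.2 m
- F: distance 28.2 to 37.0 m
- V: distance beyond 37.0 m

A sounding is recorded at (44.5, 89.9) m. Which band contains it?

F

Distance = √((44.5−32.3)² + (89.9−61.7)²) = √(148.840 + 795.240) = 30.726 m.
28.2 ≤ 30.726 < 37.0 → F.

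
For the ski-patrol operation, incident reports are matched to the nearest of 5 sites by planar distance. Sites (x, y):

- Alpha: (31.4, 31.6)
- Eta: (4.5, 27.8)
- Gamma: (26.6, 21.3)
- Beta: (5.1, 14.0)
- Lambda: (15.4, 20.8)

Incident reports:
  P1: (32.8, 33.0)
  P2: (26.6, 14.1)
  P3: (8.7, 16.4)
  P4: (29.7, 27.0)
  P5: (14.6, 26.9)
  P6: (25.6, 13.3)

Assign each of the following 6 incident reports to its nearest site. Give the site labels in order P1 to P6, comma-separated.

Alpha, Gamma, Beta, Alpha, Lambda, Gamma

P1 → Alpha (d²=3.92)
P2 → Gamma (d²=51.84)
P3 → Beta (d²=18.72)
P4 → Alpha (d²=24.05)
P5 → Lambda (d²=37.85)
P6 → Gamma (d²=65.00)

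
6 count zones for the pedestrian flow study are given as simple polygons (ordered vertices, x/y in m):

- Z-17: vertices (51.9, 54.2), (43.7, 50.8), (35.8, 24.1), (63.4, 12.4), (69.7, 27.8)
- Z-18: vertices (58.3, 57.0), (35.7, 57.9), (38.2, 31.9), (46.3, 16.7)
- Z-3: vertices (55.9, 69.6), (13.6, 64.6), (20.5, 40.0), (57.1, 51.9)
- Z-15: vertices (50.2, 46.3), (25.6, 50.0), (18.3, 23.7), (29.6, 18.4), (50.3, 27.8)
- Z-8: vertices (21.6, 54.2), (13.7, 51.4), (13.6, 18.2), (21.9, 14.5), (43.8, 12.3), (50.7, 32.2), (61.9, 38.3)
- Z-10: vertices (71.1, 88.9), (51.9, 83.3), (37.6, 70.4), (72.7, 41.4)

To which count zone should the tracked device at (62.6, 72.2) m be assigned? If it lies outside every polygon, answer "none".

Z-10

Cast a ray rightward from (62.6, 72.2). For each polygon, the edges (by vertex number in listed order) whose endpoints lie on opposite sides of y = 72.2, where each meets that height, and whether that is right or left of the point:
Z-17: no edge straddles that height → 0 crossings.
Z-18: no edge straddles that height → 0 crossings.
Z-3: no edge straddles that height → 0 crossings.
Z-15: no edge straddles that height → 0 crossings.
Z-8: no edge straddles that height → 0 crossings.
Z-10: 2–3 at x≈39.60 (left), 4–1 at x≈71.66 (right) → 1 crossing.
Only Z-10 has an odd count, so the point is inside Z-10.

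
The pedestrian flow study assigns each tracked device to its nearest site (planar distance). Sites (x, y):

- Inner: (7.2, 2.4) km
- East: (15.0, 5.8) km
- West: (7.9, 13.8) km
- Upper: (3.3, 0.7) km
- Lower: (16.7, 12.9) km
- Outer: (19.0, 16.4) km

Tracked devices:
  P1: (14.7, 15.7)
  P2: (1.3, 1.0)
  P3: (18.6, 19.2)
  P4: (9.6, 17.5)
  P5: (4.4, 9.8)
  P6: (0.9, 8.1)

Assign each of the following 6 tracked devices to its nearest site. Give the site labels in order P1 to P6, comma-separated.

Lower, Upper, Outer, West, West, Upper

P1 → Lower (d²=11.84)
P2 → Upper (d²=4.09)
P3 → Outer (d²=8.00)
P4 → West (d²=16.58)
P5 → West (d²=28.25)
P6 → Upper (d²=60.52)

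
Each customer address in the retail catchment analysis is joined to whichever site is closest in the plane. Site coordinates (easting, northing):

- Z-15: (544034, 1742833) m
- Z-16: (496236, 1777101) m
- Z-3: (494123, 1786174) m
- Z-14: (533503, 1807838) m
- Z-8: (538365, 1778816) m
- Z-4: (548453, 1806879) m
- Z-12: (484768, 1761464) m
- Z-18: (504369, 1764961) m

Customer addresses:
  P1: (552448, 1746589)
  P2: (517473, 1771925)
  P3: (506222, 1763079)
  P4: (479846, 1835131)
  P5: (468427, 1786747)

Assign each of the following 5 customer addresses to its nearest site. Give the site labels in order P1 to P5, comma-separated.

Z-15, Z-18, Z-18, Z-3, Z-3

P1 → Z-15 (d²=84902932.00)
P2 → Z-18 (d²=220212112.00)
P3 → Z-18 (d²=6975533.00)
P4 → Z-3 (d²=2600620578.00)
P5 → Z-3 (d²=660612745.00)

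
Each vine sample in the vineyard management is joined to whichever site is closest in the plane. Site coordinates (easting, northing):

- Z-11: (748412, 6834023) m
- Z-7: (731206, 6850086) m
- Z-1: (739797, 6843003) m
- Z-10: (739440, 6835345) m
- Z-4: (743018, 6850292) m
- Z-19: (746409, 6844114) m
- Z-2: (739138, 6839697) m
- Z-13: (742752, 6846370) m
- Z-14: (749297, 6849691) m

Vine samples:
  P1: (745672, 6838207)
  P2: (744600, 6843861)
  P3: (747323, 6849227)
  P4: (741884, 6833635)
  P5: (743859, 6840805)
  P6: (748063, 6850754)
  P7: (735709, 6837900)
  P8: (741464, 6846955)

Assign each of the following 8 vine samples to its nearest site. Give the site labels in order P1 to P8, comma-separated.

Z-11, Z-19, Z-14, Z-10, Z-19, Z-14, Z-2, Z-13

P1 → Z-11 (d²=25013456.00)
P2 → Z-19 (d²=3336490.00)
P3 → Z-14 (d²=4111972.00)
P4 → Z-10 (d²=8897236.00)
P5 → Z-19 (d²=17451981.00)
P6 → Z-14 (d²=2652725.00)
P7 → Z-2 (d²=14987250.00)
P8 → Z-13 (d²=2001169.00)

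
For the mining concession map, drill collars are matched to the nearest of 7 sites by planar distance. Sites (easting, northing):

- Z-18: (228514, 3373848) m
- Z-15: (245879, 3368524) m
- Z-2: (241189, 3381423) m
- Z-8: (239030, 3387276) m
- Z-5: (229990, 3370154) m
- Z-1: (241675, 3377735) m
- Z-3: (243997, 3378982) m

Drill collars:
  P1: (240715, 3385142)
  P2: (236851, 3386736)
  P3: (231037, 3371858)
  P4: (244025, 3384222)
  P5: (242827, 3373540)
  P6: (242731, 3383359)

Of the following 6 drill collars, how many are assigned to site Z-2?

2

P1 → Z-8
P2 → Z-8
P3 → Z-5
P4 → Z-2
P5 → Z-1
P6 → Z-2
2 of the 6 go to Z-2.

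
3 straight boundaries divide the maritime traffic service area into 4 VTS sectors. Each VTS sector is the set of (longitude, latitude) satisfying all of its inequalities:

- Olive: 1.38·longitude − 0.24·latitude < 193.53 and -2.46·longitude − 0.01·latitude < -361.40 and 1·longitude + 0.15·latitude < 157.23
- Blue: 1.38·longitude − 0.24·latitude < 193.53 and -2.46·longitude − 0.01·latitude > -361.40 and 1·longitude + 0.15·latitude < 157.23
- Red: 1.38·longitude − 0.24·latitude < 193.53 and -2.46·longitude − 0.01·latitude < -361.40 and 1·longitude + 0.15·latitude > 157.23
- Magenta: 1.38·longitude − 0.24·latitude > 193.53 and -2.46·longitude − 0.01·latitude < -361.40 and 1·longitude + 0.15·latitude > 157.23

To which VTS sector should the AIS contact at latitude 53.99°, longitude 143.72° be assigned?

1.38·143.72 − 0.24·53.99 = 185.376, which is < 193.53
-2.46·143.72 − 0.01·53.99 = -354.091, which is > -361.40
1·143.72 + 0.15·53.99 = 151.819, which is < 157.23
This sign pattern matches Blue.

Blue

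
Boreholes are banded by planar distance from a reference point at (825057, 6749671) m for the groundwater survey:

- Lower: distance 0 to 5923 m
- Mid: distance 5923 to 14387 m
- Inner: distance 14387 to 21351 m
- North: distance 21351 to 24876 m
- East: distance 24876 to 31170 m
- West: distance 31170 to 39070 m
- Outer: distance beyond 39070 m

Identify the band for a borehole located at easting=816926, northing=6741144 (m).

Distance = √((816926−825057)² + (6741144−6749671)²) = √(66113161.000 + 72709729.000) = 11782.313 m.
5923 ≤ 11782.313 < 14387 → Mid.

Mid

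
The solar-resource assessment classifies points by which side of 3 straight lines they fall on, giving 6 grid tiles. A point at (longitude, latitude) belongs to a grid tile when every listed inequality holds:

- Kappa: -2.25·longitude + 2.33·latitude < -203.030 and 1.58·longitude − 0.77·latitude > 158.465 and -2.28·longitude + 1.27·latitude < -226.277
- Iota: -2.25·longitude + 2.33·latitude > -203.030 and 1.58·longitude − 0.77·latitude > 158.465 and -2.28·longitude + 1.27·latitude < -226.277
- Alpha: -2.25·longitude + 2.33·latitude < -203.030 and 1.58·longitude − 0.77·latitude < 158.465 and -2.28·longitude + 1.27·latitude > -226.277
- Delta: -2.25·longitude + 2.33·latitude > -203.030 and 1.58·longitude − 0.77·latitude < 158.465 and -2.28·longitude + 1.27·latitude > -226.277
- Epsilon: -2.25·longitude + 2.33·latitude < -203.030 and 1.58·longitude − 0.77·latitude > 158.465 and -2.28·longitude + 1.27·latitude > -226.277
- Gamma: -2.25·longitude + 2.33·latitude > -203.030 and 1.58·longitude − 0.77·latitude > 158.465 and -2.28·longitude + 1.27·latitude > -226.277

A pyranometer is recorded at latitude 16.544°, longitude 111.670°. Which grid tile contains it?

-2.25·111.670 + 2.33·16.544 = -212.710, which is < -203.030
1.58·111.670 − 0.77·16.544 = 163.700, which is > 158.465
-2.28·111.670 + 1.27·16.544 = -233.597, which is < -226.277
This sign pattern matches Kappa.

Kappa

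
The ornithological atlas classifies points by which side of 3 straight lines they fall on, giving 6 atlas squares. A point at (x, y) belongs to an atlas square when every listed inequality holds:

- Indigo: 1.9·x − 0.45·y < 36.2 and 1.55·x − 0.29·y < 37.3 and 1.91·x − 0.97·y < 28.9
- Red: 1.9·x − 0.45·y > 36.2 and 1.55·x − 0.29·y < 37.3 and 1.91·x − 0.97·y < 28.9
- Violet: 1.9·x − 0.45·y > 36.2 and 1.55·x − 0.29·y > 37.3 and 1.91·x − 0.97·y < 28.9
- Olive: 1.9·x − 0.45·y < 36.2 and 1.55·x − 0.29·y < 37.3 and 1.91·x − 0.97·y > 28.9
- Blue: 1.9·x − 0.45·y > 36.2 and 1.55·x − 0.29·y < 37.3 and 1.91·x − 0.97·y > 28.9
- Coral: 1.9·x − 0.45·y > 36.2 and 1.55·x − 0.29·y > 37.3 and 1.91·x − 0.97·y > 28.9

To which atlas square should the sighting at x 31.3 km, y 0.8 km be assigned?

Coral

1.9·31.3 − 0.45·0.8 = 59.110, which is > 36.2
1.55·31.3 − 0.29·0.8 = 48.283, which is > 37.3
1.91·31.3 − 0.97·0.8 = 59.007, which is > 28.9
This sign pattern matches Coral.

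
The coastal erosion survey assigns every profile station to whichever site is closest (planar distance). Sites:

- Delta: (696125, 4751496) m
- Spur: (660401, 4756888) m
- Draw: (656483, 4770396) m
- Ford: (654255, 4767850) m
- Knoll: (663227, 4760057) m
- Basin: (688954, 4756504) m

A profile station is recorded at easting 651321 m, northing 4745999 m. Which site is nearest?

Squared distances to each site:
Delta: 2037615425.000; Spur: 201016721.000; Draw: 621859853.000; Ford: 486074557.000; Knoll: 339380200.000; Basin: 1526597714.000.
Minimum at Spur.

Spur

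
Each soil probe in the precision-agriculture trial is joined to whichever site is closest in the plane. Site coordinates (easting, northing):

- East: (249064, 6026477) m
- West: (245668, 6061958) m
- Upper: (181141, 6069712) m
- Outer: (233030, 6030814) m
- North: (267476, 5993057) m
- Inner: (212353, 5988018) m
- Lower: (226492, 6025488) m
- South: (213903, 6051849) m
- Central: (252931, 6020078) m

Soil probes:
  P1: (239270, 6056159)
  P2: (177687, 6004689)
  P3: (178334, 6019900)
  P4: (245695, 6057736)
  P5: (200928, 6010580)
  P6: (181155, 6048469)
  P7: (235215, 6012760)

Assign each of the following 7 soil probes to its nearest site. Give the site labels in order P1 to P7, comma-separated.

West, Inner, Inner, West, Inner, Upper, Lower

P1 → West (d²=74562805.00)
P2 → Inner (d²=1479653797.00)
P3 → Inner (d²=2173754285.00)
P4 → West (d²=17826013.00)
P5 → Inner (d²=639574469.00)
P6 → Upper (d²=451265245.00)
P7 → Lower (d²=238092713.00)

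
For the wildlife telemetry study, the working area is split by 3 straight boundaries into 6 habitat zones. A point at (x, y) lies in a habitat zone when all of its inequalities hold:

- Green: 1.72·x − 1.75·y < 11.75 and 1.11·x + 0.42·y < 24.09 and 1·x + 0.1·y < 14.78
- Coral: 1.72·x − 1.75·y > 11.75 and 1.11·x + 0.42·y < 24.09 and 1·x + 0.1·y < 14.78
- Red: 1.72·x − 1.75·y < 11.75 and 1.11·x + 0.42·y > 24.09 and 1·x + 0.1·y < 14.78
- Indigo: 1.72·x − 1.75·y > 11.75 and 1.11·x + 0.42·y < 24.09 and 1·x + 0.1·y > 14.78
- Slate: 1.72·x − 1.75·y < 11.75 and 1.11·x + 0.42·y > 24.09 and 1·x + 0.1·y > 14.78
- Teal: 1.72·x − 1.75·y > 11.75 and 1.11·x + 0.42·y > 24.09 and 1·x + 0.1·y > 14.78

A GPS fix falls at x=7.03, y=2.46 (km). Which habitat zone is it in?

Green

1.72·7.03 − 1.75·2.46 = 7.787, which is < 11.75
1.11·7.03 + 0.42·2.46 = 8.837, which is < 24.09
1·7.03 + 0.1·2.46 = 7.276, which is < 14.78
This sign pattern matches Green.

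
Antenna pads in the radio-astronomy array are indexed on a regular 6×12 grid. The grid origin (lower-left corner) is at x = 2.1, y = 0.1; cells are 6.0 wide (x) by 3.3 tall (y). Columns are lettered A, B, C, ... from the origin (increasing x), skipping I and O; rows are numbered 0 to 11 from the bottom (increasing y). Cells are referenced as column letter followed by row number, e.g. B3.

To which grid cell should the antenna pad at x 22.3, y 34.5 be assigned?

Column index: ⌊(22.3 − 2.1) / 6.0⌋ = ⌊3.367⌋ = 3 → column D
Row offset from origin: ⌊(34.5 − 0.1) / 3.3⌋ = ⌊10.424⌋ = 10 → row 10

D10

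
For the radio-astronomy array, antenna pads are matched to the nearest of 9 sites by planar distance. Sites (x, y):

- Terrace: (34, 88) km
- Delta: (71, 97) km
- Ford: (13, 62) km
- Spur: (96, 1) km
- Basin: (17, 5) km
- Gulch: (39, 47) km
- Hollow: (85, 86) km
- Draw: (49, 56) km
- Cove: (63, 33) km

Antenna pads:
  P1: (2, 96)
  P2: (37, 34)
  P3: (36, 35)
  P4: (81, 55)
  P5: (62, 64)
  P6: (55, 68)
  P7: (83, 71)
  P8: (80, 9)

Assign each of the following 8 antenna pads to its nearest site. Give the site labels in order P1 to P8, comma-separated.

P1 → Terrace (d²=1088.00)
P2 → Gulch (d²=173.00)
P3 → Gulch (d²=153.00)
P4 → Cove (d²=808.00)
P5 → Draw (d²=233.00)
P6 → Draw (d²=180.00)
P7 → Hollow (d²=229.00)
P8 → Spur (d²=320.00)

Terrace, Gulch, Gulch, Cove, Draw, Draw, Hollow, Spur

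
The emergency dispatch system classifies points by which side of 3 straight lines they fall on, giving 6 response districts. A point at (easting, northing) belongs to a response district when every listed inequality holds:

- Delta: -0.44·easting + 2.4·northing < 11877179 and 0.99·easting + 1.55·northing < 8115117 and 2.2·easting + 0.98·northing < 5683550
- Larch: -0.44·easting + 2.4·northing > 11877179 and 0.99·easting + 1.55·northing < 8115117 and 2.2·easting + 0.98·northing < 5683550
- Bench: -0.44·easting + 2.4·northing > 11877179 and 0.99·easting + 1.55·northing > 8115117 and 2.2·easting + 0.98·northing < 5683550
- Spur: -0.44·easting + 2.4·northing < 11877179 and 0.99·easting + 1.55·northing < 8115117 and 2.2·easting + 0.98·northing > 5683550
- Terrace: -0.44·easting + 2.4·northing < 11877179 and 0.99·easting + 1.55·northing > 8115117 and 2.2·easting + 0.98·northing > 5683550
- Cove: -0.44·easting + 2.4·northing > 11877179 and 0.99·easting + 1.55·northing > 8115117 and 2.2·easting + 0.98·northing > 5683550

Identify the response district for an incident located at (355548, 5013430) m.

Terrace

-0.44·355548 + 2.4·5013430 = 11875790.880, which is < 11877179
0.99·355548 + 1.55·5013430 = 8122809.020, which is > 8115117
2.2·355548 + 0.98·5013430 = 5695367.000, which is > 5683550
This sign pattern matches Terrace.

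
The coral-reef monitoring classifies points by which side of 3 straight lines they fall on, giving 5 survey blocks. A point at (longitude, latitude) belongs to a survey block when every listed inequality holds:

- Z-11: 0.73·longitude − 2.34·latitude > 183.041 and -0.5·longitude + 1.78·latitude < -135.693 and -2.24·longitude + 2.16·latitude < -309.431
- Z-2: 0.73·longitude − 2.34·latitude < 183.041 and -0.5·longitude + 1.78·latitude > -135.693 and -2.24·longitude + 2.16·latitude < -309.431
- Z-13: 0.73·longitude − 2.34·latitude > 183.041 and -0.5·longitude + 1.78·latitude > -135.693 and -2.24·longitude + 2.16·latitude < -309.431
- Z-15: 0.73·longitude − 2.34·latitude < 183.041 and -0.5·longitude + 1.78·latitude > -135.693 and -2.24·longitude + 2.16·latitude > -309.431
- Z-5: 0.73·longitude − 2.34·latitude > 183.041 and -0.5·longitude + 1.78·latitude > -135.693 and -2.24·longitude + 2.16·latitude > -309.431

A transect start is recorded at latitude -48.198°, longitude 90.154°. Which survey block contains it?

0.73·90.154 − 2.34·-48.198 = 178.596, which is < 183.041
-0.5·90.154 + 1.78·-48.198 = -130.869, which is > -135.693
-2.24·90.154 + 2.16·-48.198 = -306.053, which is > -309.431
This sign pattern matches Z-15.

Z-15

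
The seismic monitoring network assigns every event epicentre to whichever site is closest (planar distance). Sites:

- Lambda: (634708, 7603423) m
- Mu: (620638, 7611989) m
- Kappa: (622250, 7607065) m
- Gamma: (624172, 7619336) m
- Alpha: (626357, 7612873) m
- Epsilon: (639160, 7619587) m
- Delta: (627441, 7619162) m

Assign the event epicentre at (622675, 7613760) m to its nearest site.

Mu

Squared distances to each site:
Lambda: 251646658.000; Mu: 7285810.000; Kappa: 45003650.000; Gamma: 33332785.000; Alpha: 14343893.000; Epsilon: 305709154.000; Delta: 51896360.000.
Minimum at Mu.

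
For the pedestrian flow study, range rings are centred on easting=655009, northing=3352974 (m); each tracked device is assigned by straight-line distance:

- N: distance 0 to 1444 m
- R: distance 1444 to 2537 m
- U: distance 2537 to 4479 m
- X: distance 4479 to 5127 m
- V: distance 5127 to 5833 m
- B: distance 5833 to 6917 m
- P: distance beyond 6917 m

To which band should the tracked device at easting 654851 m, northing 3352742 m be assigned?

N

Distance = √((654851−655009)² + (3352742−3352974)²) = √(24964.000 + 53824.000) = 280.692 m.
0 ≤ 280.692 < 1444 → N.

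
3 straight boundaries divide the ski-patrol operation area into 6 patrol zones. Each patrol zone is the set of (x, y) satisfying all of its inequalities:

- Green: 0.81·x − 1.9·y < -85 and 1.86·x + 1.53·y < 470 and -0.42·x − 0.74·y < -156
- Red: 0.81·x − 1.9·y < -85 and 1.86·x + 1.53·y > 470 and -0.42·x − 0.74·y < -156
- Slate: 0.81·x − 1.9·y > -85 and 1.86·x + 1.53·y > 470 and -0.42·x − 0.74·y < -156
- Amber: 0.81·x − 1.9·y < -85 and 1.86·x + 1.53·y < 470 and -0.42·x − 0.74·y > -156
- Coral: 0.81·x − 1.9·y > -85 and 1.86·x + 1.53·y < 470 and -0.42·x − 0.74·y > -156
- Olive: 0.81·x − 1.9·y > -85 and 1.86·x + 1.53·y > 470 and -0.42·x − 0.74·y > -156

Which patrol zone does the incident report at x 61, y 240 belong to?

Red

0.81·61 − 1.9·240 = -406.590, which is < -85
1.86·61 + 1.53·240 = 480.660, which is > 470
-0.42·61 − 0.74·240 = -203.220, which is < -156
This sign pattern matches Red.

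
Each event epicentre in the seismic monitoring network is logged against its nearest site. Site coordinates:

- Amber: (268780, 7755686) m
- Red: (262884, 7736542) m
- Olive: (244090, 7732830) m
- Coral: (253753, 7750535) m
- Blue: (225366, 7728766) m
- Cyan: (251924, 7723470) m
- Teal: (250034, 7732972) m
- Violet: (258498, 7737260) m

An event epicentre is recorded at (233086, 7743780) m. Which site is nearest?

Olive

Squared distances to each site:
Amber: 1415814472.000; Red: 940309448.000; Olive: 240990516.000; Coral: 472754914.000; Blue: 285018596.000; Cyan: 767366344.000; Teal: 404047568.000; Violet: 688280144.000.
Minimum at Olive.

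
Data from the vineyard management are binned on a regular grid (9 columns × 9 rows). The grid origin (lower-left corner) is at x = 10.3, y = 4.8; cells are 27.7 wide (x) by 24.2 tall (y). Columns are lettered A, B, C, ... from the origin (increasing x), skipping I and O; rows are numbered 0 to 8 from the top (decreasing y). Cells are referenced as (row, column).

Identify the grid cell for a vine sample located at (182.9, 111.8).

(4, G)

Column index: ⌊(182.9 − 10.3) / 27.7⌋ = ⌊6.231⌋ = 6 → column G
Row offset from origin: ⌊(111.8 − 4.8) / 24.2⌋ = ⌊4.421⌋ = 4 → row 4 (counted from top)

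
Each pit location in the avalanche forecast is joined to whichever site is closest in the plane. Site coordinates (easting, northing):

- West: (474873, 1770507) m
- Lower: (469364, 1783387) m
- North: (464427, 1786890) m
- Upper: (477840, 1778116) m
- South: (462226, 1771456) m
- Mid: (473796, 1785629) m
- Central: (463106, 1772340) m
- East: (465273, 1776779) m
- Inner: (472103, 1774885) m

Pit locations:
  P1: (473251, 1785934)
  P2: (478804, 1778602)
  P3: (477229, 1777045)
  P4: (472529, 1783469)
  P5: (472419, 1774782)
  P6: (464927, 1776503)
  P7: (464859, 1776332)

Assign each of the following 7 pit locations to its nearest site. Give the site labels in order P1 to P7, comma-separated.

Mid, Upper, Upper, Mid, Inner, East, East

P1 → Mid (d²=390050.00)
P2 → Upper (d²=1165492.00)
P3 → Upper (d²=1520362.00)
P4 → Mid (d²=6270889.00)
P5 → Inner (d²=110465.00)
P6 → East (d²=195892.00)
P7 → East (d²=371205.00)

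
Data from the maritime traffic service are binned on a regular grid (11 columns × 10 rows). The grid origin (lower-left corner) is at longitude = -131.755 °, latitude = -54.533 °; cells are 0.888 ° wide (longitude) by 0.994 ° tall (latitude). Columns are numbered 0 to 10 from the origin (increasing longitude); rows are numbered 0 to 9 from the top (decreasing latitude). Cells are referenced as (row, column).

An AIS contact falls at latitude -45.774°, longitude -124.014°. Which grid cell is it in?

(1, 8)

Column index: ⌊(-124.014 − -131.755) / 0.888⌋ = ⌊8.717⌋ = 8
Row offset from origin: ⌊(-45.774 − -54.533) / 0.994⌋ = ⌊8.812⌋ = 8 → row 1 (counted from top)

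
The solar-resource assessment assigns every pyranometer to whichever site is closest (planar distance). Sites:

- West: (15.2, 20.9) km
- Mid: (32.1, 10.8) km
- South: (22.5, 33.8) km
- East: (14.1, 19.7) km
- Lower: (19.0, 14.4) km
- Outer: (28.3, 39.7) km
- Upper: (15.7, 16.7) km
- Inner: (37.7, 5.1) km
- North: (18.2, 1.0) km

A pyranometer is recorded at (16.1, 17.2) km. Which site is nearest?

Upper

Squared distances to each site:
West: 14.500; Mid: 296.960; South: 316.520; East: 10.250; Lower: 16.250; Outer: 655.090; Upper: 0.410; Inner: 612.970; North: 266.850.
Minimum at Upper.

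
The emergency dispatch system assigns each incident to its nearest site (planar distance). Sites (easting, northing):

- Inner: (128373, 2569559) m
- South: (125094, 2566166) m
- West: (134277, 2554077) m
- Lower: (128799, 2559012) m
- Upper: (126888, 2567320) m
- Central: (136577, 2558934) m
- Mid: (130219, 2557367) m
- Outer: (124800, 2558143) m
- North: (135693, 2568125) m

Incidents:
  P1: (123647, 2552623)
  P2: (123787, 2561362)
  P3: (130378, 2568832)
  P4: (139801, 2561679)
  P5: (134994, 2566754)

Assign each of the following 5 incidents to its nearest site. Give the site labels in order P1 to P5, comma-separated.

Outer, Outer, Inner, Central, North

P1 → Outer (d²=31799809.00)
P2 → Outer (d²=11388130.00)
P3 → Inner (d²=4548554.00)
P4 → Central (d²=17929201.00)
P5 → North (d²=2368242.00)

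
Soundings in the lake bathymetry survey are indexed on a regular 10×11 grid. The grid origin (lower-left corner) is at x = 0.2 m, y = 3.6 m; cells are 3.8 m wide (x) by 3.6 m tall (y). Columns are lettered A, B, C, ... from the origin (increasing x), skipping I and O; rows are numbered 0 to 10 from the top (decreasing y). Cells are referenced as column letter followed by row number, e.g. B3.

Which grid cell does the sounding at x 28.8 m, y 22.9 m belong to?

H5

Column index: ⌊(28.8 − 0.2) / 3.8⌋ = ⌊7.526⌋ = 7 → column H
Row offset from origin: ⌊(22.9 − 3.6) / 3.6⌋ = ⌊5.361⌋ = 5 → row 5 (counted from top)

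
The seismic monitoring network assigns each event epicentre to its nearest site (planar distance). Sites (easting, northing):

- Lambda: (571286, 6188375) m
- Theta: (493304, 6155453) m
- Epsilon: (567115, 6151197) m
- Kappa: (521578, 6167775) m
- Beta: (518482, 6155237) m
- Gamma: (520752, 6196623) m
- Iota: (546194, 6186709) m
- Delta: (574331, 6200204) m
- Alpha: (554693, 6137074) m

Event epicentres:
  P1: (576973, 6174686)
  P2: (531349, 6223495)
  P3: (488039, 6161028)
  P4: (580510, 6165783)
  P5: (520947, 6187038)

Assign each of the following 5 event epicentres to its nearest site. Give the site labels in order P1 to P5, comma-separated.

Lambda, Gamma, Theta, Epsilon, Gamma

P1 → Lambda (d²=219730690.00)
P2 → Gamma (d²=834400793.00)
P3 → Theta (d²=58800850.00)
P4 → Epsilon (d²=392177421.00)
P5 → Gamma (d²=91910250.00)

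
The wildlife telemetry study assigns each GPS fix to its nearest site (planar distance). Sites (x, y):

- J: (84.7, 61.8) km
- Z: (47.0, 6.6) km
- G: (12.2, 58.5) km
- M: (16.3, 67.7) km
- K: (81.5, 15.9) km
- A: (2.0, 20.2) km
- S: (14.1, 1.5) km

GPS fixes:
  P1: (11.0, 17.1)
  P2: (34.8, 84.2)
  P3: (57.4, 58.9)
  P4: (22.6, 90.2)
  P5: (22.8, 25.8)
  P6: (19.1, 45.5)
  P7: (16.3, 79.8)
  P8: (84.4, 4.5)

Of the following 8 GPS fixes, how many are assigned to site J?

P1 → A
P2 → M
P3 → J
P4 → M
P5 → A
P6 → G
P7 → M
P8 → K
1 of the 8 goes to J.

1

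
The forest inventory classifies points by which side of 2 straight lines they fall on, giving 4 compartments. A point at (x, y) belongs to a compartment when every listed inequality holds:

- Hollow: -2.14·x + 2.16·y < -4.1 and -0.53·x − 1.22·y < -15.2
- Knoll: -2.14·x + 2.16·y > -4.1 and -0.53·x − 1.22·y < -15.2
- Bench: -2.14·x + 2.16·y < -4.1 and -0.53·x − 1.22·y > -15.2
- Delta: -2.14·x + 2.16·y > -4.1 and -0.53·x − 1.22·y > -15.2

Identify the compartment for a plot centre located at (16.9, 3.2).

Bench

-2.14·16.9 + 2.16·3.2 = -29.254, which is < -4.1
-0.53·16.9 − 1.22·3.2 = -12.861, which is > -15.2
This sign pattern matches Bench.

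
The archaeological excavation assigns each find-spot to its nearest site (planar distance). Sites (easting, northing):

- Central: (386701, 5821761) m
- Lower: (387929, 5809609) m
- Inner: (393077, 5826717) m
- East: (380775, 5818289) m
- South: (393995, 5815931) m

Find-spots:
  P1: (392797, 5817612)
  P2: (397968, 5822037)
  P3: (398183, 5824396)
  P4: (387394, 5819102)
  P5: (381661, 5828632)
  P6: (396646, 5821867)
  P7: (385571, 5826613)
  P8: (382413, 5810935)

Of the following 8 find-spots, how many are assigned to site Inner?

P1 → South
P2 → Inner
P3 → Inner
P4 → Central
P5 → Central
P6 → Inner
P7 → Central
P8 → Lower
3 of the 8 go to Inner.

3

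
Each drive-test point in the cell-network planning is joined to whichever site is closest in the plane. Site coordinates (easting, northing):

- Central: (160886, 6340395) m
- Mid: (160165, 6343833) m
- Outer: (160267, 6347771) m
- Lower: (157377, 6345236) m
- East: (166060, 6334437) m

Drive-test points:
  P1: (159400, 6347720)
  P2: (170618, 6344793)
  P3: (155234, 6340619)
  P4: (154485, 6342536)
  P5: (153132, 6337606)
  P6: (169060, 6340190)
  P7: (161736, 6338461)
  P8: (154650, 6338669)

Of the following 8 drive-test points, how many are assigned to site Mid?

1

P1 → Outer
P2 → Mid
P3 → Lower
P4 → Lower
P5 → Central
P6 → East
P7 → Central
P8 → Central
1 of the 8 goes to Mid.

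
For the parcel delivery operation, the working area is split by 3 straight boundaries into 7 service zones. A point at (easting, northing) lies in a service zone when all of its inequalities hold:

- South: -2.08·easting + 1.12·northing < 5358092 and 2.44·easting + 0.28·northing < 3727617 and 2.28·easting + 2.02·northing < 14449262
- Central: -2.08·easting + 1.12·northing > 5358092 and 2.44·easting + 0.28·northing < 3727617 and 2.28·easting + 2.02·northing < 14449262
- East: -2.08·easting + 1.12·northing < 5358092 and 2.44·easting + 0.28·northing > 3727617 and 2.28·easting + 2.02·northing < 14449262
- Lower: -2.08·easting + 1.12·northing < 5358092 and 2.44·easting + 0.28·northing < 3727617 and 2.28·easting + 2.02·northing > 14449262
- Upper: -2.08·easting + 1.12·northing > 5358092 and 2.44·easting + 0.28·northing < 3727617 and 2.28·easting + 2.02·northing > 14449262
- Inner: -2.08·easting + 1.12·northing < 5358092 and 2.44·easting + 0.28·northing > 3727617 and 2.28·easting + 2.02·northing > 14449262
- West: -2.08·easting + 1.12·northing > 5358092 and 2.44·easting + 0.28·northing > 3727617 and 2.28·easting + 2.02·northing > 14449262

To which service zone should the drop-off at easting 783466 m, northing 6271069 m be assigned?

-2.08·783466 + 1.12·6271069 = 5393988.000, which is > 5358092
2.44·783466 + 0.28·6271069 = 3667556.360, which is < 3727617
2.28·783466 + 2.02·6271069 = 14453861.860, which is > 14449262
This sign pattern matches Upper.

Upper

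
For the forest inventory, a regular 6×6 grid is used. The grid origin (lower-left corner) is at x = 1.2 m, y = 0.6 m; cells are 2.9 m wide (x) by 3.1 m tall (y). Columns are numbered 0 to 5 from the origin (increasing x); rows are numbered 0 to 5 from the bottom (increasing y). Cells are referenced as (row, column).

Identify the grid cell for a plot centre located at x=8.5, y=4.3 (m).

Column index: ⌊(8.5 − 1.2) / 2.9⌋ = ⌊2.517⌋ = 2
Row offset from origin: ⌊(4.3 − 0.6) / 3.1⌋ = ⌊1.194⌋ = 1 → row 1

(1, 2)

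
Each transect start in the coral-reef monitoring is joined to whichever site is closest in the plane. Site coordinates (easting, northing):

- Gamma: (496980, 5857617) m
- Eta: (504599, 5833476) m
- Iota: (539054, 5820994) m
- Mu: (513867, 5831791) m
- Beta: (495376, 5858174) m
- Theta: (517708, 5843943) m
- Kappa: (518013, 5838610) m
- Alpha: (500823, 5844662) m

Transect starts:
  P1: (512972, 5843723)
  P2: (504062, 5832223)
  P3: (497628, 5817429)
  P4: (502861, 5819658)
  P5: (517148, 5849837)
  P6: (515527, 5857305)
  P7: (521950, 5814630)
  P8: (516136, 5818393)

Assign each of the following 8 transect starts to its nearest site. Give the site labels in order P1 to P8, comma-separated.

Theta, Eta, Eta, Eta, Theta, Theta, Iota, Mu

P1 → Theta (d²=22478096.00)
P2 → Eta (d²=1858378.00)
P3 → Eta (d²=306101050.00)
P4 → Eta (d²=193957768.00)
P5 → Theta (d²=35052836.00)
P6 → Theta (d²=183299805.00)
P7 → Iota (d²=333047312.00)
P8 → Mu (d²=184654765.00)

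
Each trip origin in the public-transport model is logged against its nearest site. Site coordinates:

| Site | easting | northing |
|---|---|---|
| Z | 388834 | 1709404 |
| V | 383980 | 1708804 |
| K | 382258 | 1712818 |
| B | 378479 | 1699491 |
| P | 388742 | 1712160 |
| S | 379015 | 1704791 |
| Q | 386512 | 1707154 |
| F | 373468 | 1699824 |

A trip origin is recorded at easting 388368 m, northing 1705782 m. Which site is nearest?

Squared distances to each site:
Z: 13336040.000; V: 28387028.000; K: 86837396.000; B: 137369002.000; P: 40818760.000; S: 88460690.000; Q: 5327120.000; F: 257507764.000.
Minimum at Q.

Q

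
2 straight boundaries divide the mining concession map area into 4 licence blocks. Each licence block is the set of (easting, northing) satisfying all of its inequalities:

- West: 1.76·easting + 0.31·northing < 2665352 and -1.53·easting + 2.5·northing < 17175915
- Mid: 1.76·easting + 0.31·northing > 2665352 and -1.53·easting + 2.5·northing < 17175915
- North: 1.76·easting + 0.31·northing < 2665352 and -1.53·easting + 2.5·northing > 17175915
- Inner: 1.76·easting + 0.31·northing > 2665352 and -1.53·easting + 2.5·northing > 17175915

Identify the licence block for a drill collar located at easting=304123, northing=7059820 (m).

1.76·304123 + 0.31·7059820 = 2723800.680, which is > 2665352
-1.53·304123 + 2.5·7059820 = 17184241.810, which is > 17175915
This sign pattern matches Inner.

Inner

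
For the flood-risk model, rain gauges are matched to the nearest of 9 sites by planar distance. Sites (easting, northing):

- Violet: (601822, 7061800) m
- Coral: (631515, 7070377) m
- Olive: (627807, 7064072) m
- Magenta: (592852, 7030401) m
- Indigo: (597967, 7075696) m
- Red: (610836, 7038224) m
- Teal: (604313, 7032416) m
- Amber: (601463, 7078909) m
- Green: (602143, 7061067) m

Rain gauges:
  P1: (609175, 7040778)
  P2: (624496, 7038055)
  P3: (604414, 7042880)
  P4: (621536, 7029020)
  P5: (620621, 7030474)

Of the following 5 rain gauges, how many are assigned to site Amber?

P1 → Red
P2 → Red
P3 → Red
P4 → Red
P5 → Red
0 of the 5 go to Amber.

0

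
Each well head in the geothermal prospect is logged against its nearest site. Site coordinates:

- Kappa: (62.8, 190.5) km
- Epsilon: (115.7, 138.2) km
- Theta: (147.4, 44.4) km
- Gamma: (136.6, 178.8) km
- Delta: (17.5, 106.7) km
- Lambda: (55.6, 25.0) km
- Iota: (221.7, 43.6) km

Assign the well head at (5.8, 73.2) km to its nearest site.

Delta

Squared distances to each site:
Kappa: 17008.290; Epsilon: 16303.010; Theta: 20880.000; Gamma: 28260.000; Delta: 1259.140; Lambda: 4803.280; Iota: 47488.970.
Minimum at Delta.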